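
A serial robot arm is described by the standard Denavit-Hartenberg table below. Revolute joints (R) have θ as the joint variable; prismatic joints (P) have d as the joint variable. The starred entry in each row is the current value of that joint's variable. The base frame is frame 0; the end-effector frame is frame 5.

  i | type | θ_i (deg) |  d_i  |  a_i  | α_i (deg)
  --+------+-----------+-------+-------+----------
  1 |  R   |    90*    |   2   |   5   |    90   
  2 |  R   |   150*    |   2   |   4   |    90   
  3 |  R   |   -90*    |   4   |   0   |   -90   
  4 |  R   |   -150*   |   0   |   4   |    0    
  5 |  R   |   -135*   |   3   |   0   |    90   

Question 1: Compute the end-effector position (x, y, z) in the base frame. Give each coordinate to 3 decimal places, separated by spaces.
after link 1: o_1 = (0.0000, 5.0000, 2.0000)
after link 2: o_2 = (2.0000, 1.5359, 4.0000)
after link 3: o_3 = (2.0000, 3.5359, 7.4641)
after link 4: o_4 = (5.4641, 4.5359, 9.1962)
after link 5: o_5 = (5.4641, 1.9378, 10.6962)

5.464 1.938 10.696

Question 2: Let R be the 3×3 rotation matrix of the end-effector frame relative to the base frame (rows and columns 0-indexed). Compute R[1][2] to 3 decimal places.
End-effector z-axis (col 2 of R) = (-0.9659,0.1294,0.2241)
R[1][2] = 0.1294

0.129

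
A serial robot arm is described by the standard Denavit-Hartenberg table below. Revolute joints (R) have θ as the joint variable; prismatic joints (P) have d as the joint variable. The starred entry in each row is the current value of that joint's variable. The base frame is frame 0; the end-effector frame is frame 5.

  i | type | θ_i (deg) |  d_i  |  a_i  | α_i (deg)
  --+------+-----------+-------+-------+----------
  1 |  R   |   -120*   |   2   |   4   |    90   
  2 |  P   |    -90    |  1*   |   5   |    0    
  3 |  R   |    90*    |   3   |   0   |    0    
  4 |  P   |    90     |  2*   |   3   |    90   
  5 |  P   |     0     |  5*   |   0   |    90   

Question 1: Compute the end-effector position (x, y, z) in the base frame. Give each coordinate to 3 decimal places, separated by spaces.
-9.696 -4.794 -0.000

after link 1: o_1 = (-2.0000, -3.4641, 2.0000)
after link 2: o_2 = (-2.8660, -2.9641, -3.0000)
after link 3: o_3 = (-5.4641, -1.4641, -3.0000)
after link 4: o_4 = (-7.1962, -0.4641, 0.0000)
after link 5: o_5 = (-9.6962, -4.7942, -0.0000)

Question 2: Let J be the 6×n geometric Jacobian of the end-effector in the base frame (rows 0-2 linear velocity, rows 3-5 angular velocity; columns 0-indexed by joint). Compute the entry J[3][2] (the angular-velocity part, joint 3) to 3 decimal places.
-0.866

axis z_2 = (-0.8660,0.5000,0.0000); lever o_n−o_2 = (-6.8301,-1.8301,3.0000)
cross product → J_v[:, 2] = (1.5000,2.5981,5.0000)
J_ω[:, 2] = z_2
entry J[3][2] = -0.8660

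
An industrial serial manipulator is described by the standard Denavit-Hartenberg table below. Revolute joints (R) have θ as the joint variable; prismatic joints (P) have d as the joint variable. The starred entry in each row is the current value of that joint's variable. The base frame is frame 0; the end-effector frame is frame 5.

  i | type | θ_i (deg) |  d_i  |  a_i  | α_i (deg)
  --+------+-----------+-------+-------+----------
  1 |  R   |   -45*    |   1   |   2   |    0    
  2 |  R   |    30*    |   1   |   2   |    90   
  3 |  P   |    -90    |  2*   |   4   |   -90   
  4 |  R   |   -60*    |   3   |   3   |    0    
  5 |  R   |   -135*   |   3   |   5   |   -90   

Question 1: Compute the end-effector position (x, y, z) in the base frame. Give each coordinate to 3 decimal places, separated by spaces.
after link 1: o_1 = (1.4142, -1.4142, 1.0000)
after link 2: o_2 = (3.3461, -1.9319, 2.0000)
after link 3: o_3 = (2.8284, -3.8637, -2.0000)
after link 4: o_4 = (5.0538, -7.1497, -3.5000)
after link 5: o_5 = (8.2865, -6.6762, 1.3296)

8.286 -6.676 1.330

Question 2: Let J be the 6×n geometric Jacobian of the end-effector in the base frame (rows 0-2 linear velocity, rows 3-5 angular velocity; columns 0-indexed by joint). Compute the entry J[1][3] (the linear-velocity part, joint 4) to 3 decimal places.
axis z_3 = (0.9659,-0.2588,0.0000); lever o_n−o_3 = (5.4581,-2.8125,3.3296)
cross product → J_v[:, 3] = (-0.8618,-3.2162,-1.3040)
J_ω[:, 3] = z_3
entry J[1][3] = -3.2162

-3.216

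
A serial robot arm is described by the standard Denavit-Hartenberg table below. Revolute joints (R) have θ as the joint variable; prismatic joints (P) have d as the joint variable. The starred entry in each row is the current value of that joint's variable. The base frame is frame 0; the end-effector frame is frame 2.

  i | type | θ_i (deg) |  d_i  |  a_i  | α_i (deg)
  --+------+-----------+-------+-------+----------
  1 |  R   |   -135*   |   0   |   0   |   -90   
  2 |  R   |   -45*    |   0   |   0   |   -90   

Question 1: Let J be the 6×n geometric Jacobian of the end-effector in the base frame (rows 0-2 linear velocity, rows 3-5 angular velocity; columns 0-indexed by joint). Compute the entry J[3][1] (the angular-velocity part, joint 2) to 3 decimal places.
0.707

axis z_1 = (0.7071,-0.7071,0.0000); lever o_n−o_1 = (0.0000,0.0000,0.0000)
cross product → J_v[:, 1] = (-0.0000,0.0000,0.0000)
J_ω[:, 1] = z_1
entry J[3][1] = 0.7071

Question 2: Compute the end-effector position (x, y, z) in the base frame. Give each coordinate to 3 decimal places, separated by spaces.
after link 1: o_1 = (0.0000, 0.0000, 0.0000)
after link 2: o_2 = (0.0000, 0.0000, 0.0000)

0.000 0.000 0.000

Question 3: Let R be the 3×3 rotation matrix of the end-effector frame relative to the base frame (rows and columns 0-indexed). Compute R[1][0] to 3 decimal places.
End-effector x-axis (col 0 of R) = (-0.5000,-0.5000,0.7071)
R[1][0] = -0.5000

-0.500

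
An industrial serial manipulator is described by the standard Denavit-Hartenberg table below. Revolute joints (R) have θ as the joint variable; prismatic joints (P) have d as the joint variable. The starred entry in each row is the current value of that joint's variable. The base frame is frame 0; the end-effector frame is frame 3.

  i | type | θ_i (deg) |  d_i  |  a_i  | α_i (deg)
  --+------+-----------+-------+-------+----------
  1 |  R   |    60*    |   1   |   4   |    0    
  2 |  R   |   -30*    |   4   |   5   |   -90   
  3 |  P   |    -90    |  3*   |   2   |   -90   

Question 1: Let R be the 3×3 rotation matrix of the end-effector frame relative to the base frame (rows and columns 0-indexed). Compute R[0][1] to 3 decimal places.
End-effector y-axis (col 1 of R) = (0.5000,-0.8660,-0.0000)
R[0][1] = 0.5000

0.500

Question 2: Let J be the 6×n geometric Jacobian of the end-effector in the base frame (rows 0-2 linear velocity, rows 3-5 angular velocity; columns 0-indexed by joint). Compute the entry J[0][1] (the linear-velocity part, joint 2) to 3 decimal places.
axis z_1 = (0.0000,0.0000,1.0000); lever o_n−o_1 = (2.8301,5.0981,6.0000)
cross product → J_v[:, 1] = (-5.0981,2.8301,0.0000)
J_ω[:, 1] = z_1
entry J[0][1] = -5.0981

-5.098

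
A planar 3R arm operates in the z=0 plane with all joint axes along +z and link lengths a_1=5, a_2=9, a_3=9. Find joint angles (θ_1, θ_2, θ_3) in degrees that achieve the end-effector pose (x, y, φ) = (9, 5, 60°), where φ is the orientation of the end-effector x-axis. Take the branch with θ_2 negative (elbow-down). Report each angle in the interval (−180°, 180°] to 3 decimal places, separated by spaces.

90.000 -150.000 120.000

wrist centre = target − a_3·(cos φ, sin φ) = (4.5000, -2.7942)
cos θ_2 = (28.0577−5²−9²)/(2·5·9) = -0.8660; θ_2 = -150.0000° (elbow-down)
β = atan2(-2.7942,4.5000) = -31.8378°; ψ = atan2(-4.5000,-2.7942) = -121.8378°
θ_1 = β − ψ = 90.0000°
θ_3 = φ − θ_1 − θ_2 = 120.0000° (wrapped to (-180°,180°])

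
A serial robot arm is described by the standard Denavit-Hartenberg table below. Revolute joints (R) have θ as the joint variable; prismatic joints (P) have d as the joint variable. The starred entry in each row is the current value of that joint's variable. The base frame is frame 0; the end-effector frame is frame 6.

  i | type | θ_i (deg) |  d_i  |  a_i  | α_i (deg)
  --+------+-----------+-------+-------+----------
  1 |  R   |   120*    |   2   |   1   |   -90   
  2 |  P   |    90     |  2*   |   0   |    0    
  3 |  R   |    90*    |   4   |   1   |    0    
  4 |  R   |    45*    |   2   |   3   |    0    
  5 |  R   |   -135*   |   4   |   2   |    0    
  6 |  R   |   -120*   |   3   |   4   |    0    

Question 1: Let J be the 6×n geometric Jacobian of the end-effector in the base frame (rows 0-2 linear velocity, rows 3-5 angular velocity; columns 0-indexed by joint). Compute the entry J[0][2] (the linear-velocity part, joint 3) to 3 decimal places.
-1.061

axis z_2 = (-0.8660,-0.5000,0.0000); lever o_n−o_2 = (-11.4297,-6.2031,2.1213)
cross product → J_v[:, 2] = (-1.0607,1.8371,-0.3428)
J_ω[:, 2] = z_2
entry J[0][2] = -1.0607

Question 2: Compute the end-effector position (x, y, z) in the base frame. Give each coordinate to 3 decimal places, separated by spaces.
after link 1: o_1 = (-0.5000, 0.8660, 2.0000)
after link 2: o_2 = (-2.2321, -0.1340, 2.0000)
after link 3: o_3 = (-5.1962, -3.0000, 2.0000)
after link 4: o_4 = (-5.8675, -5.8371, 4.1213)
after link 5: o_5 = (-9.3316, -7.8371, 2.1213)
after link 6: o_6 = (-13.6618, -6.3371, 4.1213)

-13.662 -6.337 4.121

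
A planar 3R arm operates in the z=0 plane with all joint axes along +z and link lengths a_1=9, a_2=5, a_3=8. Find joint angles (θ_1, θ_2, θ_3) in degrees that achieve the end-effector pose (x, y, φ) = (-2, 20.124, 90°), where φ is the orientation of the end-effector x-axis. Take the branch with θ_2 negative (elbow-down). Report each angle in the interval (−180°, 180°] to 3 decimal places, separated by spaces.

120.002 -60.006 30.004

wrist centre = target − a_3·(cos φ, sin φ) = (-2.0000, 12.1240)
cos θ_2 = (150.9914−9²−5²)/(2·9·5) = 0.4999; θ_2 = -60.0063° (elbow-down)
β = atan2(12.1240,-2.0000) = 99.3673°; ψ = atan2(-4.3304,11.4995) = -20.6350°
θ_1 = β − ψ = 120.0023°
θ_3 = φ − θ_1 − θ_2 = 30.0041° (wrapped to (-180°,180°])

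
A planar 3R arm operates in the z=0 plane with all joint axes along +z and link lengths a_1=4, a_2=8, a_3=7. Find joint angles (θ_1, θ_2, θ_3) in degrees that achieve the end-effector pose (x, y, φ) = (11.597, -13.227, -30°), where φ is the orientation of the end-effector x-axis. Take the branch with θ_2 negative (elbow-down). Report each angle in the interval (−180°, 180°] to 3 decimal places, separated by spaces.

wrist centre = target − a_3·(cos φ, sin φ) = (5.5348, -9.7270)
cos θ_2 = (125.2488−4²−8²)/(2·4·8) = 0.7070; θ_2 = -45.0077° (elbow-down)
β = atan2(-9.7270,5.5348) = -60.3594°; ψ = atan2(-5.6576,9.6561) = -30.3665°
θ_1 = β − ψ = -29.9929°
θ_3 = φ − θ_1 − θ_2 = 45.0006° (wrapped to (-180°,180°])

-29.993 -45.008 45.001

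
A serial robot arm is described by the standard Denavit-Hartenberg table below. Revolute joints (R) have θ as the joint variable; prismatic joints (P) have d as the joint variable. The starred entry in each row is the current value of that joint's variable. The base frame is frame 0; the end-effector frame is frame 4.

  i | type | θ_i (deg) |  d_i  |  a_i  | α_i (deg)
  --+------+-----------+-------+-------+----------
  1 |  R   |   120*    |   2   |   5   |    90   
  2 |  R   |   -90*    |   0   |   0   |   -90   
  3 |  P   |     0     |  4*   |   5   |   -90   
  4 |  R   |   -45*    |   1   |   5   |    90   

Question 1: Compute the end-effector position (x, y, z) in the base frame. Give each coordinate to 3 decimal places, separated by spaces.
-7.134 10.356 -6.536

after link 1: o_1 = (-2.5000, 4.3301, 2.0000)
after link 2: o_2 = (-2.5000, 4.3301, 2.0000)
after link 3: o_3 = (-4.5000, 7.7942, -3.0000)
after link 4: o_4 = (-7.1338, 10.3561, -6.5355)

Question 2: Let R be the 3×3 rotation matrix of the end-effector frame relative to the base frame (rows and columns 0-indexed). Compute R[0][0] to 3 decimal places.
-0.354

End-effector x-axis (col 0 of R) = (-0.3536,0.6124,-0.7071)
R[0][0] = -0.3536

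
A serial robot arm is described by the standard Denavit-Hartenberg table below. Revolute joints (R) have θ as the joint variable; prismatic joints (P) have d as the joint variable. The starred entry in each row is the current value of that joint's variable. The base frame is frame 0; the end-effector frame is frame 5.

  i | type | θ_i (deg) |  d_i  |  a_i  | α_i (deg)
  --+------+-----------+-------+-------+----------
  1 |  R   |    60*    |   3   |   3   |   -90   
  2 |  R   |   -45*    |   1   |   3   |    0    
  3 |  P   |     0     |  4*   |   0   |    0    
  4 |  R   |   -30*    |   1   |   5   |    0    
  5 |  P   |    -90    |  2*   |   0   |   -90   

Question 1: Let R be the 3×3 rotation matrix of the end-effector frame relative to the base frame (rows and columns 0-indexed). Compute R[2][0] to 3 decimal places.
0.259

End-effector x-axis (col 0 of R) = (-0.4830,-0.8365,0.2588)
R[2][0] = 0.2588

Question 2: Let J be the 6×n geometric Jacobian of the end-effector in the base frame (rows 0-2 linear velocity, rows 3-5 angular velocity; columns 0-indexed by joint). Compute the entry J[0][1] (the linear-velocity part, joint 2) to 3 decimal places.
3.475

axis z_1 = (-0.8660,0.5000,0.0000); lever o_n−o_1 = (-5.2205,6.9578,6.9509)
cross product → J_v[:, 1] = (3.4755,6.0197,-3.4154)
J_ω[:, 1] = z_1
entry J[0][1] = 3.4755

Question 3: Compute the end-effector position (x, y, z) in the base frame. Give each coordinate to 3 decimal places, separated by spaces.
after link 1: o_1 = (1.5000, 2.5981, 3.0000)
after link 2: o_2 = (1.6946, 4.9352, 5.1213)
after link 3: o_3 = (-1.7695, 6.9352, 5.1213)
after link 4: o_4 = (-1.9884, 8.5559, 9.9509)
after link 5: o_5 = (-3.7205, 9.5559, 9.9509)

-3.720 9.556 9.951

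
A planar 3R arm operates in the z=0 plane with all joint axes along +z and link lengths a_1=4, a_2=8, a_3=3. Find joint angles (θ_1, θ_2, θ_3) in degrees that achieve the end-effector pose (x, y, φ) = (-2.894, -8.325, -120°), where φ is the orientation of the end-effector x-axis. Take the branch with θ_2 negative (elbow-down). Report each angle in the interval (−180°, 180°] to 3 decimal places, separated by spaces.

2.651 -135.005 12.354

wrist centre = target − a_3·(cos φ, sin φ) = (-1.3940, -5.7269)
cos θ_2 = (34.7409−4²−8²)/(2·4·8) = -0.7072; θ_2 = -135.0054° (elbow-down)
β = atan2(-5.7269,-1.3940) = -103.6804°; ψ = atan2(-5.6563,-1.6574) = -106.3314°
θ_1 = β − ψ = 2.6510°
θ_3 = φ − θ_1 − θ_2 = 12.3544° (wrapped to (-180°,180°])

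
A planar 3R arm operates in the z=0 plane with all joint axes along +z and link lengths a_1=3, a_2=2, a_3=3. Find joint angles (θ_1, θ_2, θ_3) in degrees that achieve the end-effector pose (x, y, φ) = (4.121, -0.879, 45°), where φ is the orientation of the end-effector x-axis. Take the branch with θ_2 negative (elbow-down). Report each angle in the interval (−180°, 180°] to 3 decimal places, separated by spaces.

-22.628 -89.997 157.625

wrist centre = target − a_3·(cos φ, sin φ) = (1.9997, -3.0003)
cos θ_2 = (13.0006−3²−2²)/(2·3·2) = 0.0001; θ_2 = -89.9969° (elbow-down)
β = atan2(-3.0003,1.9997) = -56.3170°; ψ = atan2(-2.0000,3.0001) = -33.6891°
θ_1 = β − ψ = -22.6279°
θ_3 = φ − θ_1 − θ_2 = 157.6248° (wrapped to (-180°,180°])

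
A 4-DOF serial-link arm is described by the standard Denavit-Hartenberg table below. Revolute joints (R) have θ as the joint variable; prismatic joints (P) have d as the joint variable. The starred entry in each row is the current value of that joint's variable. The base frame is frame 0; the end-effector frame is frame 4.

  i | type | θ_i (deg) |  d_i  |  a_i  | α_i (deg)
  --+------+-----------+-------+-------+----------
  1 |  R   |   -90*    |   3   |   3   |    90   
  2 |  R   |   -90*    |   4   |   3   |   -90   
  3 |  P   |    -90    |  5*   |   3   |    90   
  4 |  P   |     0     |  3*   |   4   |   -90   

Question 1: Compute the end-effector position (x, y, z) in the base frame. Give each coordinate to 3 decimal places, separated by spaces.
-11.000 -8.000 3.000

after link 1: o_1 = (0.0000, -3.0000, 3.0000)
after link 2: o_2 = (-4.0000, -3.0000, 0.0000)
after link 3: o_3 = (-7.0000, -8.0000, 0.0000)
after link 4: o_4 = (-11.0000, -8.0000, 3.0000)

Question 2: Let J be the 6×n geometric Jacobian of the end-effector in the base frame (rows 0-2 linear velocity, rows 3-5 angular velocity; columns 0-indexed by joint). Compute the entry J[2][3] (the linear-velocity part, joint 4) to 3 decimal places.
1.000

prismatic axis z_3 = (0.0000,-0.0000,1.0000)
J_v[:, 3] = z_3; J_ω[:, 3] = (0,0,0)
entry J[2][3] = 1.0000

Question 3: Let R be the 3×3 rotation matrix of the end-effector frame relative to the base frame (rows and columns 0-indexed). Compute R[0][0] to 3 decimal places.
End-effector x-axis (col 0 of R) = (-1.0000,-0.0000,0.0000)
R[0][0] = -1.0000

-1.000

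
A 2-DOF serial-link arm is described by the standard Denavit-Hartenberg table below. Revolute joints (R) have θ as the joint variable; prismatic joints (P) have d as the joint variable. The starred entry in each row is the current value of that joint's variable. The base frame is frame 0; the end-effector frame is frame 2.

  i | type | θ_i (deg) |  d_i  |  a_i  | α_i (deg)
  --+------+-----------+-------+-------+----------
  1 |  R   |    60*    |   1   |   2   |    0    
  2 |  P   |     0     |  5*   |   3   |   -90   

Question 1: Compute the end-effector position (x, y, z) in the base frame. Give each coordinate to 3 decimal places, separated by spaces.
after link 1: o_1 = (1.0000, 1.7321, 1.0000)
after link 2: o_2 = (2.5000, 4.3301, 6.0000)

2.500 4.330 6.000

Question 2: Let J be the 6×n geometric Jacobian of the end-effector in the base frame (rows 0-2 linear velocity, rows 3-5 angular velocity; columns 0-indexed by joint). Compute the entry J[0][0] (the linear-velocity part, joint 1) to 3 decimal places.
axis z_0 = ẑ; lever o_n−o_0 = (2.5000,4.3301,6.0000)
cross product → J_v[:, 0] = (-4.3301,2.5000,0.0000)
J_ω[:, 0] = z_0
entry J[0][0] = -4.3301

-4.330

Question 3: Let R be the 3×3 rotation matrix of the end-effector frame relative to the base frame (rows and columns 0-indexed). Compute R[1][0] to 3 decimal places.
End-effector x-axis (col 0 of R) = (0.5000,0.8660,0.0000)
R[1][0] = 0.8660

0.866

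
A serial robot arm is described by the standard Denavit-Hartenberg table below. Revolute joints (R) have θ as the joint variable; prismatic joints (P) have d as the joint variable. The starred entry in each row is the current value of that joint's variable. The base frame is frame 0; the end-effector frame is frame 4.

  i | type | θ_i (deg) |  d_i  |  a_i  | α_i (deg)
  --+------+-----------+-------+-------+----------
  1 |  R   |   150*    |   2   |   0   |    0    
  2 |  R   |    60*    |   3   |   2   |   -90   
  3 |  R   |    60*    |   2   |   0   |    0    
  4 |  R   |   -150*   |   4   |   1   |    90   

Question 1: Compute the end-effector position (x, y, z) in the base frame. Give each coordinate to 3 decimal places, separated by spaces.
1.268 -6.196 6.000

after link 1: o_1 = (0.0000, 0.0000, 2.0000)
after link 2: o_2 = (-1.7321, -1.0000, 5.0000)
after link 3: o_3 = (-0.7321, -2.7321, 5.0000)
after link 4: o_4 = (1.2679, -6.1962, 6.0000)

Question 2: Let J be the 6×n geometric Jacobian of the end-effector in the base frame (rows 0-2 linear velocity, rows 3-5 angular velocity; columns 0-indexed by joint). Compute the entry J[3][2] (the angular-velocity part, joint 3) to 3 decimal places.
axis z_2 = (0.5000,-0.8660,0.0000); lever o_n−o_2 = (3.0000,-5.1962,1.0000)
cross product → J_v[:, 2] = (-0.8660,-0.5000,0.0000)
J_ω[:, 2] = z_2
entry J[3][2] = 0.5000

0.500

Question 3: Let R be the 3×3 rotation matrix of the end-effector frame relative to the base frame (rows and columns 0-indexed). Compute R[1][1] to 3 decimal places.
End-effector y-axis (col 1 of R) = (0.5000,-0.8660,0.0000)
R[1][1] = -0.8660

-0.866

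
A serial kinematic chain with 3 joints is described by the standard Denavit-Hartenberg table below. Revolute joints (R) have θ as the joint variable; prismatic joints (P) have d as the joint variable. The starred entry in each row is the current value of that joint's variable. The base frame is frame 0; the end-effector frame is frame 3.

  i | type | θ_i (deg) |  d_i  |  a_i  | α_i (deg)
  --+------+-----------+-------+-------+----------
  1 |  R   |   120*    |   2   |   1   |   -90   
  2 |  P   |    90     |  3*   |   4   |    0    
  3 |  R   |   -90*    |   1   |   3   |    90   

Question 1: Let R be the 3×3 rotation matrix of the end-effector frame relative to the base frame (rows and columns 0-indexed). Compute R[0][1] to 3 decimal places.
-0.866

End-effector y-axis (col 1 of R) = (-0.8660,-0.5000,-0.0000)
R[0][1] = -0.8660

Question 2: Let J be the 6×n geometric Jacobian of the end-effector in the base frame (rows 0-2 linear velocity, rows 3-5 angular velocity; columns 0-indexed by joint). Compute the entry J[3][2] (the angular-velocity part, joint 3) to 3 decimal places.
-0.866

axis z_2 = (-0.8660,-0.5000,0.0000); lever o_n−o_2 = (-2.3660,2.0981,0.0000)
cross product → J_v[:, 2] = (-0.0000,-0.0000,-3.0000)
J_ω[:, 2] = z_2
entry J[3][2] = -0.8660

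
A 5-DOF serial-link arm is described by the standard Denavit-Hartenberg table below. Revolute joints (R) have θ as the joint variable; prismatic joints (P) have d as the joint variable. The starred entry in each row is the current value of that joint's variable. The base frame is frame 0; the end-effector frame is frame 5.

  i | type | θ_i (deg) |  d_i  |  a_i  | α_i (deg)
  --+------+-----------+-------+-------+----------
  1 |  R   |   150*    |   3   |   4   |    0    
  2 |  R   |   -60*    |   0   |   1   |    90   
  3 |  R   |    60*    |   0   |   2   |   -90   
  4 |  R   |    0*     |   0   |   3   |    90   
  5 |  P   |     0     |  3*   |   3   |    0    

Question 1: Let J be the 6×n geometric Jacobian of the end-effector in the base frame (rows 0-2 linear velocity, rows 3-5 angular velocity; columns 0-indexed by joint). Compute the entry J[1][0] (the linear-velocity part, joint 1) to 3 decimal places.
-0.464

axis z_0 = ẑ; lever o_n−o_0 = (-0.4641,7.0000,9.9282)
cross product → J_v[:, 0] = (-7.0000,-0.4641,0.0000)
J_ω[:, 0] = z_0
entry J[1][0] = -0.4641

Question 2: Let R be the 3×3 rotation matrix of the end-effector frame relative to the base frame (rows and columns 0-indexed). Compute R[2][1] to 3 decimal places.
End-effector y-axis (col 1 of R) = (0.0000,-0.8660,0.5000)
R[2][1] = 0.5000

0.500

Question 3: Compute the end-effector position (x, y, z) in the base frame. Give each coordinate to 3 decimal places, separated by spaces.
-0.464 7.000 9.928

after link 1: o_1 = (-3.4641, 2.0000, 3.0000)
after link 2: o_2 = (-3.4641, 3.0000, 3.0000)
after link 3: o_3 = (-3.4641, 4.0000, 4.7321)
after link 4: o_4 = (-3.4641, 5.5000, 7.3301)
after link 5: o_5 = (-0.4641, 7.0000, 9.9282)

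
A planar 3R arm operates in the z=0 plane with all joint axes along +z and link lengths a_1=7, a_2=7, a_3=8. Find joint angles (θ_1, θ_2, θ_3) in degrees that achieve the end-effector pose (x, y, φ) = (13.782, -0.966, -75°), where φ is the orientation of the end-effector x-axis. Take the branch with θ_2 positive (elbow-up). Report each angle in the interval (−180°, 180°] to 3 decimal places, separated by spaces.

wrist centre = target − a_3·(cos φ, sin φ) = (11.7114, 6.7614)
cos θ_2 = (182.8746−7²−7²)/(2·7·7) = 0.8661; θ_2 = 29.9952° (elbow-up)
β = atan2(6.7614,11.7114) = 29.9993°; ψ = atan2(3.4995,13.0625) = 14.9976°
θ_1 = β − ψ = 15.0017°
θ_3 = φ − θ_1 − θ_2 = -119.9968° (wrapped to (-180°,180°])

15.002 29.995 -119.997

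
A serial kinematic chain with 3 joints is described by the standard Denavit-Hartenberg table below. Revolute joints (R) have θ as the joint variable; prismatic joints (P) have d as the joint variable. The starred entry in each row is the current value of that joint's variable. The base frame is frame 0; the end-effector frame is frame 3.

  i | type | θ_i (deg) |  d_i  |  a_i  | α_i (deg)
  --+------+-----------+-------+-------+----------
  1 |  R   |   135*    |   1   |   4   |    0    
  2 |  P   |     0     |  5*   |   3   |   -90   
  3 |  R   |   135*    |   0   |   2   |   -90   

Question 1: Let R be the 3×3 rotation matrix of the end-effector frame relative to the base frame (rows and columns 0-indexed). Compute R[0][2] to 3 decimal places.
End-effector z-axis (col 2 of R) = (0.5000,-0.5000,0.7071)
R[0][2] = 0.5000

0.500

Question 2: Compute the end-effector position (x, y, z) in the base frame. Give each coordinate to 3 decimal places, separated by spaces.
-3.950 3.950 4.586

after link 1: o_1 = (-2.8284, 2.8284, 1.0000)
after link 2: o_2 = (-4.9497, 4.9497, 6.0000)
after link 3: o_3 = (-3.9497, 3.9497, 4.5858)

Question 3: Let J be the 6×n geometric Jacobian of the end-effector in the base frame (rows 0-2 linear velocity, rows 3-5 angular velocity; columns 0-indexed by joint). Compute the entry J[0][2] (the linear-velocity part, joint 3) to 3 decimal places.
axis z_2 = (-0.7071,-0.7071,0.0000); lever o_n−o_2 = (1.0000,-1.0000,-1.4142)
cross product → J_v[:, 2] = (1.0000,-1.0000,1.4142)
J_ω[:, 2] = z_2
entry J[0][2] = 1.0000

1.000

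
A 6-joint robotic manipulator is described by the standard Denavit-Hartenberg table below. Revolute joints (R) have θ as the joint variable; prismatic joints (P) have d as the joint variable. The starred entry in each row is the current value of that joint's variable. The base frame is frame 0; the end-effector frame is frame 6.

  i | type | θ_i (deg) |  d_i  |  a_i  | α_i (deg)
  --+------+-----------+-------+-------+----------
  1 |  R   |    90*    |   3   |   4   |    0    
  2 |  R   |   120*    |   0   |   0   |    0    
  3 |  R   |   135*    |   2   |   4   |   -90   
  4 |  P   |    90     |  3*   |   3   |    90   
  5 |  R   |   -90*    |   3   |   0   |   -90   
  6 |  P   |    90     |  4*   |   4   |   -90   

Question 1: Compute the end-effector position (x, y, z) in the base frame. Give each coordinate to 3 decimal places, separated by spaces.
after link 1: o_1 = (0.0000, 4.0000, 3.0000)
after link 2: o_2 = (0.0000, 4.0000, 3.0000)
after link 3: o_3 = (3.8637, 2.9647, 5.0000)
after link 4: o_4 = (4.6402, 5.8625, 2.0000)
after link 5: o_5 = (7.5379, 5.0860, 2.0000)
after link 6: o_6 = (3.6742, 6.1213, -2.0000)

3.674 6.121 -2.000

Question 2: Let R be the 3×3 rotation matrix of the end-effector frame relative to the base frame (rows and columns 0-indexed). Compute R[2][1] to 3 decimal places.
End-effector y-axis (col 1 of R) = (-0.0000,-0.0000,1.0000)
R[2][1] = 1.0000

1.000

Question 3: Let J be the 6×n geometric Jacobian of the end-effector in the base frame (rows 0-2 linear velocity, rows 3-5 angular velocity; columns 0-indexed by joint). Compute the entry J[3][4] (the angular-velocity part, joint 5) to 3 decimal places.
0.966

axis z_4 = (0.9659,-0.2588,0.0000); lever o_n−o_4 = (-0.9659,0.2588,-4.0000)
cross product → J_v[:, 4] = (1.0353,3.8637,-0.0000)
J_ω[:, 4] = z_4
entry J[3][4] = 0.9659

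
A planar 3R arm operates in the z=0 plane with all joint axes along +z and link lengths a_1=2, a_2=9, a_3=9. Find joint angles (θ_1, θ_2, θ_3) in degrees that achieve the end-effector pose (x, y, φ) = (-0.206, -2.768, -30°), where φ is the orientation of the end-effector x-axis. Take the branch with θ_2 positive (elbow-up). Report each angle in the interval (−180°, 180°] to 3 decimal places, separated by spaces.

60.008 119.994 149.999

wrist centre = target − a_3·(cos φ, sin φ) = (-8.0002, 1.7320)
cos θ_2 = (67.0035−2²−9²)/(2·2·9) = -0.4999; θ_2 = 119.9936° (elbow-up)
β = atan2(1.7320,-8.0002) = 167.7843°; ψ = atan2(7.7947,-2.4991) = 107.7768°
θ_1 = β − ψ = 60.0076°
θ_3 = φ − θ_1 − θ_2 = 149.9988° (wrapped to (-180°,180°])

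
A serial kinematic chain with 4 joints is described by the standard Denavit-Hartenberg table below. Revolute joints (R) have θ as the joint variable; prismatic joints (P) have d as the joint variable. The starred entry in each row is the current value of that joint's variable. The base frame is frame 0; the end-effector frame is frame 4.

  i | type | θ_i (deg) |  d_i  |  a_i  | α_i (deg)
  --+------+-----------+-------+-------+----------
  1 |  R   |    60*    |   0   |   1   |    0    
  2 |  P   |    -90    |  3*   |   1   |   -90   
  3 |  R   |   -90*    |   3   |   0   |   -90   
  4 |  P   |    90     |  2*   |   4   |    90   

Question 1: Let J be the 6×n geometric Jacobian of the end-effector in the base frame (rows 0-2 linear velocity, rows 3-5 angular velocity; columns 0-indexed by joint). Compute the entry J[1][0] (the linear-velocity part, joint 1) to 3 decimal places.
axis z_0 = ẑ; lever o_n−o_0 = (2.5981,-1.5000,3.0000)
cross product → J_v[:, 0] = (1.5000,2.5981,-0.0000)
J_ω[:, 0] = z_0
entry J[1][0] = 2.5981

2.598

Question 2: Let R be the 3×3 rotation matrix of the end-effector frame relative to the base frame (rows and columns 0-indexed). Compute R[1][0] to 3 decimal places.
End-effector x-axis (col 0 of R) = (-0.5000,-0.8660,0.0000)
R[1][0] = -0.8660

-0.866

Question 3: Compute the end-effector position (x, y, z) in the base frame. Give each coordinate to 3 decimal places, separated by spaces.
2.598 -1.500 3.000

after link 1: o_1 = (0.5000, 0.8660, 0.0000)
after link 2: o_2 = (1.3660, 0.3660, 3.0000)
after link 3: o_3 = (2.8660, 2.9641, 3.0000)
after link 4: o_4 = (2.5981, -1.5000, 3.0000)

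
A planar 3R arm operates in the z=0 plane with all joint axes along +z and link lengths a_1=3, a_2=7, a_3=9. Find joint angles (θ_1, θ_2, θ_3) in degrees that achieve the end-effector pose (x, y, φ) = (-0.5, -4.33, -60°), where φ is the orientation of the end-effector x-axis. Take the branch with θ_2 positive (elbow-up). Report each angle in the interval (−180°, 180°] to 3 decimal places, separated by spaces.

50.570 119.999 129.431

wrist centre = target − a_3·(cos φ, sin φ) = (-5.0000, 3.4642)
cos θ_2 = (37.0009−3²−7²)/(2·3·7) = -0.5000; θ_2 = 119.9986° (elbow-up)
β = atan2(3.4642,-5.0000) = 145.2840°; ψ = atan2(6.0623,-0.4999) = 94.7136°
θ_1 = β − ψ = 50.5705°
θ_3 = φ − θ_1 − θ_2 = 129.4309° (wrapped to (-180°,180°])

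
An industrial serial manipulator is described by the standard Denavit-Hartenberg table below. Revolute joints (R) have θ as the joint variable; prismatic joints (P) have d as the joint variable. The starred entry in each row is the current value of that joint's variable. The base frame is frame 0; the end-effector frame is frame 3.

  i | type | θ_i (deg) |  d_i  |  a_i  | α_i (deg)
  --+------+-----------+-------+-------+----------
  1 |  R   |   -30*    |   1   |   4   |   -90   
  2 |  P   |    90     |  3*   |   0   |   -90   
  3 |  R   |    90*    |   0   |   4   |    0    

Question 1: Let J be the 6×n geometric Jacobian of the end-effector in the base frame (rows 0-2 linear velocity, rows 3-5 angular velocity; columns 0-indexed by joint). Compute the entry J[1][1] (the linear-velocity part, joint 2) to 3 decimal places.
0.866

prismatic axis z_1 = (0.5000,0.8660,0.0000)
J_v[:, 1] = z_1; J_ω[:, 1] = (0,0,0)
entry J[1][1] = 0.8660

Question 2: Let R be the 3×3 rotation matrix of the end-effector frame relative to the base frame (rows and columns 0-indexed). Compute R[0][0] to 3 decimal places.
-0.500

End-effector x-axis (col 0 of R) = (-0.5000,-0.8660,-0.0000)
R[0][0] = -0.5000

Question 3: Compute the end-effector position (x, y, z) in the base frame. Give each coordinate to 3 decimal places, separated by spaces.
after link 1: o_1 = (3.4641, -2.0000, 1.0000)
after link 2: o_2 = (4.9641, 0.5981, 1.0000)
after link 3: o_3 = (2.9641, -2.8660, 1.0000)

2.964 -2.866 1.000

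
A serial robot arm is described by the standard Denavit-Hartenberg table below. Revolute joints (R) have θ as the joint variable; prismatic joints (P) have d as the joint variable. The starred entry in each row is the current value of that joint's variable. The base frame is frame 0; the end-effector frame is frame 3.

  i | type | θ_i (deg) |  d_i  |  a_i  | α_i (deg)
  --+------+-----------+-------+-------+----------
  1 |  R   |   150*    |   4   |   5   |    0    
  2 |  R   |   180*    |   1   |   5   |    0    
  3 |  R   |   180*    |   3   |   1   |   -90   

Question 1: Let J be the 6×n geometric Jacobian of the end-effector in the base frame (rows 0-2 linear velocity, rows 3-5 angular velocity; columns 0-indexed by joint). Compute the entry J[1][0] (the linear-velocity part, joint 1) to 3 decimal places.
axis z_0 = ẑ; lever o_n−o_0 = (-0.8660,0.5000,8.0000)
cross product → J_v[:, 0] = (-0.5000,-0.8660,0.0000)
J_ω[:, 0] = z_0
entry J[1][0] = -0.8660

-0.866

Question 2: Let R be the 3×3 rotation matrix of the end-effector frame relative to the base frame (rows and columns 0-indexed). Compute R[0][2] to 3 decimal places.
-0.500

End-effector z-axis (col 2 of R) = (-0.5000,-0.8660,0.0000)
R[0][2] = -0.5000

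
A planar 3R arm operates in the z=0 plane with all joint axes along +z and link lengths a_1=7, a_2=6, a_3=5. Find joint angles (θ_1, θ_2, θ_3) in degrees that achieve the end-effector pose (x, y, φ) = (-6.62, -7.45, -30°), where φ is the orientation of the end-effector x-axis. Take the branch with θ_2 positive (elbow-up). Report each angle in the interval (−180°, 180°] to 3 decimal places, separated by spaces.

wrist centre = target − a_3·(cos φ, sin φ) = (-10.9501, -4.9500)
cos θ_2 = (144.4078−7²−6²)/(2·7·6) = 0.7072; θ_2 = 44.9896° (elbow-up)
β = atan2(-4.9500,-10.9501) = -155.6747°; ψ = atan2(4.2419,11.2434) = 20.6703°
θ_1 = β − ψ = -176.3450°
θ_3 = φ − θ_1 − θ_2 = 101.3554° (wrapped to (-180°,180°])

-176.345 44.990 101.355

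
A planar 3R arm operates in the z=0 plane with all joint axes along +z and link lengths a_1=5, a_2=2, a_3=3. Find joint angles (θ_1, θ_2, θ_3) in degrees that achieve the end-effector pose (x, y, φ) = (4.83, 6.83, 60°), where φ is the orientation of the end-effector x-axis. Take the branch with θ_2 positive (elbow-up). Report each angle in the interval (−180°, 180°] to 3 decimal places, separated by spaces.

29.999 90.006 -60.005

wrist centre = target − a_3·(cos φ, sin φ) = (3.3300, 4.2319)
cos θ_2 = (28.9981−5²−2²)/(2·5·2) = -0.0001; θ_2 = 90.0055° (elbow-up)
β = atan2(4.2319,3.3300) = 51.8016°; ψ = atan2(2.0000,4.9998) = 21.8022°
θ_1 = β − ψ = 29.9995°
θ_3 = φ − θ_1 − θ_2 = -60.0050° (wrapped to (-180°,180°])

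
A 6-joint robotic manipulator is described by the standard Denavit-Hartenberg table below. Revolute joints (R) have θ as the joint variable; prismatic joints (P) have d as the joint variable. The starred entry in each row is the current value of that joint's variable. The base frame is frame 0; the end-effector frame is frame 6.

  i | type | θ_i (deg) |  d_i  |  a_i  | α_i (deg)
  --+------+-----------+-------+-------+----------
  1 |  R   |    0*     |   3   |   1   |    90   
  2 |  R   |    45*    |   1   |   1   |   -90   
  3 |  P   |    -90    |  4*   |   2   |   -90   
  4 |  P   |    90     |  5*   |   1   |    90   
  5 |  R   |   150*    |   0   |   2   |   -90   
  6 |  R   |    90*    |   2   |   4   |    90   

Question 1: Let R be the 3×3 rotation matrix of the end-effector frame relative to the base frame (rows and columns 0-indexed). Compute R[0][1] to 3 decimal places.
-0.966

End-effector y-axis (col 1 of R) = (-0.9659,-0.0000,-0.2588)
R[0][1] = -0.9659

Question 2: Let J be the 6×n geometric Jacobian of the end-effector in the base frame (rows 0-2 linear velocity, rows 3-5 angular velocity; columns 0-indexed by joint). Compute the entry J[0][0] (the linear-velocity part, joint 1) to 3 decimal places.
-1.000

axis z_0 = ẑ; lever o_n−o_0 = (0.6718,1.0000,10.7782)
cross product → J_v[:, 0] = (-1.0000,0.6718,0.0000)
J_ω[:, 0] = z_0
entry J[0][0] = -1.0000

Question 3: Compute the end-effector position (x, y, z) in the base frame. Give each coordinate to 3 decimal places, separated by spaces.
after link 1: o_1 = (1.0000, 0.0000, 3.0000)
after link 2: o_2 = (1.7071, -1.0000, 3.7071)
after link 3: o_3 = (-1.1213, -3.0000, 6.5355)
after link 4: o_4 = (3.1213, -3.0000, 9.3640)
after link 5: o_5 = (2.6037, -3.0000, 11.2958)
after link 6: o_6 = (0.6718, 1.0000, 10.7782)

0.672 1.000 10.778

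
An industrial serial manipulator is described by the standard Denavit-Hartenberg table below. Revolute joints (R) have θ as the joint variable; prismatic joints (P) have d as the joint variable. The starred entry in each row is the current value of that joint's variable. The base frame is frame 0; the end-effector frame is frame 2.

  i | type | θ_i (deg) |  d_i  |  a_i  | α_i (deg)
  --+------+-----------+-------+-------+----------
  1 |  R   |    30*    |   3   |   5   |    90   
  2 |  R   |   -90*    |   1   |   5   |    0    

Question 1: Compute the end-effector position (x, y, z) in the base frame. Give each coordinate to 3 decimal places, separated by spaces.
4.830 1.634 -2.000

after link 1: o_1 = (4.3301, 2.5000, 3.0000)
after link 2: o_2 = (4.8301, 1.6340, -2.0000)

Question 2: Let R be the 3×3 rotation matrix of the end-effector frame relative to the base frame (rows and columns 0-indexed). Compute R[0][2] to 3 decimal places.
0.500

End-effector z-axis (col 2 of R) = (0.5000,-0.8660,0.0000)
R[0][2] = 0.5000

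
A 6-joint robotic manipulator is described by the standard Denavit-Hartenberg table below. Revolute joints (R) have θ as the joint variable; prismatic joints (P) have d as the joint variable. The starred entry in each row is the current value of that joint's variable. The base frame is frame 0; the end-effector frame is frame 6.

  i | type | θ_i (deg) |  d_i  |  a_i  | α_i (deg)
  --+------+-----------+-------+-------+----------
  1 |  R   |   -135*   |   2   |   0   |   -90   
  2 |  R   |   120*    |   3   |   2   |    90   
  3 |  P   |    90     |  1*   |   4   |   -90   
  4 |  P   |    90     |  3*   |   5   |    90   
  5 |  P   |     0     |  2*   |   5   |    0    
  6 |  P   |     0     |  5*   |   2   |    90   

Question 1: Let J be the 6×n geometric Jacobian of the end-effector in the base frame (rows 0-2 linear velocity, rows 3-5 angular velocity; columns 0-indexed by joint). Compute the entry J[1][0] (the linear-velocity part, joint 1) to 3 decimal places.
axis z_0 = ẑ; lever o_n−o_0 = (16.2820,-3.5170,8.3660)
cross product → J_v[:, 0] = (3.5170,16.2820,-0.0000)
J_ω[:, 0] = z_0
entry J[1][0] = 16.2820

16.282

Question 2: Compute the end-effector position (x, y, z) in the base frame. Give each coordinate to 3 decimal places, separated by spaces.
16.282 -3.517 8.366

after link 1: o_1 = (0.0000, 0.0000, 2.0000)
after link 2: o_2 = (2.8284, -1.4142, 0.2679)
after link 3: o_3 = (5.0445, -4.8550, -0.2321)
after link 4: o_4 = (7.0457, -2.8538, 4.8660)
after link 5: o_5 = (11.5218, -1.2062, 7.3660)
after link 6: o_6 = (16.2820, -3.5170, 8.3660)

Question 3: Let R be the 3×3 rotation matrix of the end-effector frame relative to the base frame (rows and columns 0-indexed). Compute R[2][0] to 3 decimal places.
0.500

End-effector x-axis (col 0 of R) = (0.6124,0.6124,0.5000)
R[2][0] = 0.5000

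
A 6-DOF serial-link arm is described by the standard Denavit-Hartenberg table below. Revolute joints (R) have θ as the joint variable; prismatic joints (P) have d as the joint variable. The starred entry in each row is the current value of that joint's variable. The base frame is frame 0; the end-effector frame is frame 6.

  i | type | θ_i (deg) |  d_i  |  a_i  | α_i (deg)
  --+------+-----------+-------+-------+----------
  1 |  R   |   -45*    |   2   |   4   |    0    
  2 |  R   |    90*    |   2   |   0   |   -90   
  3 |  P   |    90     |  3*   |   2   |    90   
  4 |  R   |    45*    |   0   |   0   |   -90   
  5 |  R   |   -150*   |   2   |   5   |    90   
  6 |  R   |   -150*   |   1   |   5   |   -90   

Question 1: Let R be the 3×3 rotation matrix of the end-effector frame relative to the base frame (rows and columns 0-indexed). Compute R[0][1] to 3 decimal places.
0.362

End-effector y-axis (col 1 of R) = (0.3624,0.8624,-0.3536)
R[0][1] = 0.3624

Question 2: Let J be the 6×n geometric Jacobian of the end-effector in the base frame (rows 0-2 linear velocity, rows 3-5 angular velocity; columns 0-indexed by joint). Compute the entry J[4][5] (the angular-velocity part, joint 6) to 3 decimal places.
axis z_5 = (-0.3624,-0.8624,0.3536); lever o_n−o_5 = (-2.5183,-1.7683,-4.0659)
cross product → J_v[:, 5] = (4.1315,-2.3637,-1.5309)
J_ω[:, 5] = z_5
entry J[4][5] = -0.8624

-0.862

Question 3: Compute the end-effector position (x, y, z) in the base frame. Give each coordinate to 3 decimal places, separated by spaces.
after link 1: o_1 = (2.8284, -2.8284, 2.0000)
after link 2: o_2 = (2.8284, -2.8284, 4.0000)
after link 3: o_3 = (0.7071, -0.7071, 2.0000)
after link 4: o_4 = (0.7071, -0.7071, 2.0000)
after link 5: o_5 = (3.6399, -0.1044, 6.4761)
after link 6: o_6 = (1.1216, -1.8727, 2.4102)

1.122 -1.873 2.410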